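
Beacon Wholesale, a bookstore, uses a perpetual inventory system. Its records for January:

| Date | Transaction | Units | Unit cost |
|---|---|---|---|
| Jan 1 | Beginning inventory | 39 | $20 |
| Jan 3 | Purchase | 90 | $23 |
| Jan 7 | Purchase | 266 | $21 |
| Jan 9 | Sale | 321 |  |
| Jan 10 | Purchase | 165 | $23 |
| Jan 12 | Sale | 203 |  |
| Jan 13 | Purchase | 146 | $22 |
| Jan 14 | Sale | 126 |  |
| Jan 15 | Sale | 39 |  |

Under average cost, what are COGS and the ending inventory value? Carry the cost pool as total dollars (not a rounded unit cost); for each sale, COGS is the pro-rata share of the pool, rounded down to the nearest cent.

COGS = $15,067.34; ending inventory = $375.66

After Jan 1: 39 on hand, pool $780.00 (≈ $20.0000 each)
After Jan 3: 129 on hand, pool $2,850.00 (≈ $22.0930 each)
After Jan 7: 395 on hand, pool $8,436.00 (≈ $21.3570 each)
Jan 9, sell 321: 321/395 × $8,436.00 → $6,855.58
After Jan 10: 239 on hand, pool $5,375.42 (≈ $22.4913 each)
Jan 12, sell 203: 203/239 × $5,375.42 → $4,565.73
After Jan 13: 182 on hand, pool $4,021.69 (≈ $22.0972 each)
Jan 14, sell 126: 126/182 × $4,021.69 → $2,784.24
Jan 15, sell 39: 39/56 × $1,237.45 → $861.79
Total COGS = $6,855.58 + $4,565.73 + $2,784.24 + $861.79 = $15,067.34
Ending inventory (cost pool remaining) = $375.66
Check: goods available $15,443.00 = COGS $15,067.34 + ending $375.66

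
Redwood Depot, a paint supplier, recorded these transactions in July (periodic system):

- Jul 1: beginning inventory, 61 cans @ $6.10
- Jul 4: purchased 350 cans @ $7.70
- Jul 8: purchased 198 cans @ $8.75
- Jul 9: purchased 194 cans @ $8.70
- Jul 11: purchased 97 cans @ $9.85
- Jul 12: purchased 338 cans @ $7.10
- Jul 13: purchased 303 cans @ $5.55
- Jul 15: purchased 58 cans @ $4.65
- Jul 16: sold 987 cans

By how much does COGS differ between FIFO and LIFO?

FIFO COGS: 61 @ $6.10 + 350 @ $7.70 + 198 @ $8.75 + 194 @ $8.70 + 97 @ $9.85 + 87 @ $7.10 = $8,060.55
LIFO COGS: 58 @ $4.65 + 303 @ $5.55 + 338 @ $7.10 + 97 @ $9.85 + 191 @ $8.70 = $6,968.30
Difference = |$8,060.55 − $6,968.30| = $1,092.25

$1,092.25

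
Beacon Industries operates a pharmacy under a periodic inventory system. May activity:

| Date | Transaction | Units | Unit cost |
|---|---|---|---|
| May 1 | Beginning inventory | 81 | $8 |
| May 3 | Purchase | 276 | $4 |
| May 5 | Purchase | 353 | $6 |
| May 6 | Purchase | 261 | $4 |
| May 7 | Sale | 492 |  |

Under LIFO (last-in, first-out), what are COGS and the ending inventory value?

May 7, 492 sold [LIFO — newest first]: 261 @ $4 + 231 @ $6 = $2,430
Ending inventory: 81 @ $8 + 276 @ $4 + 122 @ $6 = $2,484
Check: goods available $4,914 = COGS $2,430 + ending $2,484

COGS = $2,430; ending inventory = $2,484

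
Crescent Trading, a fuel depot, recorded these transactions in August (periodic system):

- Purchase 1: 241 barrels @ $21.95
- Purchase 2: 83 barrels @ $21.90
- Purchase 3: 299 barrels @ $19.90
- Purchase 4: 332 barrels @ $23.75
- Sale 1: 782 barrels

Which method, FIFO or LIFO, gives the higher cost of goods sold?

LIFO

FIFO COGS: 241 @ $21.95 + 83 @ $21.90 + 299 @ $19.90 + 159 @ $23.75 = $16,834.00
LIFO COGS: 332 @ $23.75 + 299 @ $19.90 + 83 @ $21.90 + 68 @ $21.95 = $17,145.40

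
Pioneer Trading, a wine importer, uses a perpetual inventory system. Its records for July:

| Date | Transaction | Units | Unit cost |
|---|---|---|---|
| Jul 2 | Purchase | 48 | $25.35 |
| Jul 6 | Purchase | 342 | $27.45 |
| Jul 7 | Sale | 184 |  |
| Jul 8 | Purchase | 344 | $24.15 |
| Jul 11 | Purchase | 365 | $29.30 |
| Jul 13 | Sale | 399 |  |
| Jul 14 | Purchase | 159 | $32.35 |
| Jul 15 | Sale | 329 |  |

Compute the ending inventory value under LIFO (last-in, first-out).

Ending inventory = $8,934.90

Jul 7, 184 sold [LIFO — newest first]: 184 @ $27.45 = $5,050.80
Jul 13, 399 sold [LIFO — newest first]: 365 @ $29.30 + 34 @ $24.15 = $11,515.60
Jul 15, 329 sold [LIFO — newest first]: 159 @ $32.35 + 170 @ $24.15 = $9,249.15
Total COGS = $5,050.80 + $11,515.60 + $9,249.15 = $25,815.55
Ending inventory: 48 @ $25.35 + 158 @ $27.45 + 140 @ $24.15 = $8,934.90
Check: goods available $34,750.45 = COGS $25,815.55 + ending $8,934.90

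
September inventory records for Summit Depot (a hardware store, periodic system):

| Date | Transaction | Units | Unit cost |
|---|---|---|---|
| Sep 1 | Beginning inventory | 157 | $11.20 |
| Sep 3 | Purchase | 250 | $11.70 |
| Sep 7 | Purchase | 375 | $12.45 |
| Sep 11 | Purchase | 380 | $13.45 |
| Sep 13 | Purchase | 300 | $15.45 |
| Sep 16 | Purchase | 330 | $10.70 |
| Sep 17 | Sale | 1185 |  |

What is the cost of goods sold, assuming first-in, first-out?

Sep 17, 1185 sold [FIFO — oldest first]: 157 @ $11.20 + 250 @ $11.70 + 375 @ $12.45 + 380 @ $13.45 + 23 @ $15.45 = $14,818.50
Ending inventory: 277 @ $15.45 + 330 @ $10.70 = $7,810.65

COGS = $14,818.50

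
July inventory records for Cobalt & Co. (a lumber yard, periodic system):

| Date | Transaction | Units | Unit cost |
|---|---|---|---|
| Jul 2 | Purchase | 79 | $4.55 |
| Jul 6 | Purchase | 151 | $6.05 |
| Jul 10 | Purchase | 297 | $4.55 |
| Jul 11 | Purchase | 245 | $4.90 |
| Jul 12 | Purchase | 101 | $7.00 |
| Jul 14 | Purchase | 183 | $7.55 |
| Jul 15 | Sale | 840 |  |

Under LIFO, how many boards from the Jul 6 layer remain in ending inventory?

137

Jul 15, 840 sold [LIFO — newest first]: 183 @ $7.55 + 101 @ $7.00 + 245 @ $4.90 + 297 @ $4.55 + 14 @ $6.05 = $4,725.20
Ending inventory: 79 @ $4.55 + 137 @ $6.05 = $1,188.30
Check: goods available $5,913.50 = COGS $4,725.20 + ending $1,188.30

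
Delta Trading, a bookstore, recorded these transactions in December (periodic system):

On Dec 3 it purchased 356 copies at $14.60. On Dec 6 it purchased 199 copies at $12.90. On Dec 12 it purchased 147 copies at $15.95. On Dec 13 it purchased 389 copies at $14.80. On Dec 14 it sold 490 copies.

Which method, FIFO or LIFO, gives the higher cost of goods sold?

FIFO COGS: 356 @ $14.60 + 134 @ $12.90 = $6,926.20
LIFO COGS: 389 @ $14.80 + 101 @ $15.95 = $7,368.15

LIFO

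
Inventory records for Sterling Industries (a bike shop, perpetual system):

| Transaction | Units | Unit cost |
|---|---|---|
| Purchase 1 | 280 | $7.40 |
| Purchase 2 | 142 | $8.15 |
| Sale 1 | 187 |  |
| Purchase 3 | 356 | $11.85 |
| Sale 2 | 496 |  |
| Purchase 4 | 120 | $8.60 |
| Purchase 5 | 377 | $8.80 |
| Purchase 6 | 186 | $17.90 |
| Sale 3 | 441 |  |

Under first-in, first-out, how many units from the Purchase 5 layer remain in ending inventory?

Sale 1 (187) [FIFO — oldest first]: 187 @ $7.40 = $1,383.80
Sale 2 (496) [FIFO — oldest first]: 93 @ $7.40 + 142 @ $8.15 + 261 @ $11.85 = $4,938.35
Sale 3 (441) [FIFO — oldest first]: 95 @ $11.85 + 120 @ $8.60 + 226 @ $8.80 = $4,146.55
Total COGS = $1,383.80 + $4,938.35 + $4,146.55 = $10,468.70
Ending inventory: 151 @ $8.80 + 186 @ $17.90 = $4,658.20

151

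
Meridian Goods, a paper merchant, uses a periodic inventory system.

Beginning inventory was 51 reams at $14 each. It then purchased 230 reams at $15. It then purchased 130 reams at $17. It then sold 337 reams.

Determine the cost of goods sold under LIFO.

COGS = $5,315

Sale 1 (337) [LIFO — newest first]: 130 @ $17 + 207 @ $15 = $5,315
Ending inventory: 51 @ $14 + 23 @ $15 = $1,059
Check: goods available $6,374 = COGS $5,315 + ending $1,059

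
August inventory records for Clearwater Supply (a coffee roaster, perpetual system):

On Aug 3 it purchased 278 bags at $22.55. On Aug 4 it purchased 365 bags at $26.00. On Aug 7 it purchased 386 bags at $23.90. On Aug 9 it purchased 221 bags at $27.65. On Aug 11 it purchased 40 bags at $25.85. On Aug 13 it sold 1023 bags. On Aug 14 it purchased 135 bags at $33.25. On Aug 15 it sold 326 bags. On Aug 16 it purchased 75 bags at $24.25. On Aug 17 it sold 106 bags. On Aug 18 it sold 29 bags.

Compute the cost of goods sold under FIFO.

COGS = $38,048.45

Aug 13, 1023 sold [FIFO — oldest first]: 278 @ $22.55 + 365 @ $26.00 + 380 @ $23.90 = $24,840.90
Aug 15, 326 sold [FIFO — oldest first]: 6 @ $23.90 + 221 @ $27.65 + 40 @ $25.85 + 59 @ $33.25 = $9,249.80
Aug 17, 106 sold [FIFO — oldest first]: 76 @ $33.25 + 30 @ $24.25 = $3,254.50
Aug 18, 29 sold [FIFO — oldest first]: 29 @ $24.25 = $703.25
Total COGS = $24,840.90 + $9,249.80 + $3,254.50 + $703.25 = $38,048.45
Ending inventory: 16 @ $24.25 = $388.00
Check: goods available $38,436.45 = COGS $38,048.45 + ending $388.00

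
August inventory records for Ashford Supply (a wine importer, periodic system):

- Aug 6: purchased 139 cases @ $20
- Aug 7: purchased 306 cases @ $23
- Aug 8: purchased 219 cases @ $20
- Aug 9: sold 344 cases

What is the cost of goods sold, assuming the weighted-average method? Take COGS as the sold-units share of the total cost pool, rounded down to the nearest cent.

COGS = $7,355.59

Aug 9, sell 344: 344/664 × $14,198.00 → $7,355.59
Ending inventory (cost pool remaining) = $6,842.41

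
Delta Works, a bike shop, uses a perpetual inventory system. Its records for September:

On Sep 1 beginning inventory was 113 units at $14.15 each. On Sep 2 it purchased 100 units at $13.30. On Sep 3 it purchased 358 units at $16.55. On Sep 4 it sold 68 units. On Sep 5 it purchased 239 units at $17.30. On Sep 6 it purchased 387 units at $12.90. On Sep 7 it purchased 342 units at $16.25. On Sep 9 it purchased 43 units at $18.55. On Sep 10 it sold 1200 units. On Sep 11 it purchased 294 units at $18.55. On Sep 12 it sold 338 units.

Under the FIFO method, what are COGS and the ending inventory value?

COGS = $24,781.20; ending inventory = $5,008.50

Sep 4, 68 sold [FIFO — oldest first]: 68 @ $14.15 = $962.20
Sep 10, 1200 sold [FIFO — oldest first]: 45 @ $14.15 + 100 @ $13.30 + 358 @ $16.55 + 239 @ $17.30 + 387 @ $12.90 + 71 @ $16.25 = $18,172.40
Sep 12, 338 sold [FIFO — oldest first]: 271 @ $16.25 + 43 @ $18.55 + 24 @ $18.55 = $5,646.60
Total COGS = $962.20 + $18,172.40 + $5,646.60 = $24,781.20
Ending inventory: 270 @ $18.55 = $5,008.50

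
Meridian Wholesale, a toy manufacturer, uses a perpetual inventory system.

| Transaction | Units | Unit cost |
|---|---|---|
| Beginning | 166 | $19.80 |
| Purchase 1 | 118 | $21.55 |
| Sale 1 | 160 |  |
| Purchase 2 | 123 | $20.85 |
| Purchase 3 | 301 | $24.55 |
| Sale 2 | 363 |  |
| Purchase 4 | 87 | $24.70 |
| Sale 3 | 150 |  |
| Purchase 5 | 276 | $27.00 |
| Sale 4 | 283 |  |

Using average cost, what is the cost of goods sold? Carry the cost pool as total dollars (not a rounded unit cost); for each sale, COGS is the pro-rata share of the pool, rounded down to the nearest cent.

COGS = $22,406.10

After Beginning: 166 on hand, pool $3,286.80 (≈ $19.8000 each)
After Purchase 1: 284 on hand, pool $5,829.70 (≈ $20.5271 each)
Sale 1, sell 160: 160/284 × $5,829.70 → $3,284.33
After Purchase 2: 247 on hand, pool $5,109.92 (≈ $20.6879 each)
After Purchase 3: 548 on hand, pool $12,499.47 (≈ $22.8093 each)
Sale 2, sell 363: 363/548 × $12,499.47 → $8,279.75
After Purchase 4: 272 on hand, pool $6,368.62 (≈ $23.4140 each)
Sale 3, sell 150: 150/272 × $6,368.62 → $3,512.10
After Purchase 5: 398 on hand, pool $10,308.52 (≈ $25.9008 each)
Sale 4, sell 283: 283/398 × $10,308.52 → $7,329.92
Total COGS = $3,284.33 + $8,279.75 + $3,512.10 + $7,329.92 = $22,406.10
Ending inventory (cost pool remaining) = $2,978.60
Check: goods available $25,384.70 = COGS $22,406.10 + ending $2,978.60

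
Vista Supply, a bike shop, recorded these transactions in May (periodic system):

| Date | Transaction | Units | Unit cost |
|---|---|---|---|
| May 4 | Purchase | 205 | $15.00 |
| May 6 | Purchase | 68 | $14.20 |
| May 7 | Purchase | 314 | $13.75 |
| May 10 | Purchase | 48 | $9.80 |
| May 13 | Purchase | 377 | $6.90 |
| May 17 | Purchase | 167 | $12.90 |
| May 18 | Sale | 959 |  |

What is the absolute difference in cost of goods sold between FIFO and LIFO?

$768.00

FIFO COGS: 205 @ $15.00 + 68 @ $14.20 + 314 @ $13.75 + 48 @ $9.80 + 324 @ $6.90 = $11,064.10
LIFO COGS: 167 @ $12.90 + 377 @ $6.90 + 48 @ $9.80 + 314 @ $13.75 + 53 @ $14.20 = $10,296.10
Difference = |$11,064.10 − $10,296.10| = $768.00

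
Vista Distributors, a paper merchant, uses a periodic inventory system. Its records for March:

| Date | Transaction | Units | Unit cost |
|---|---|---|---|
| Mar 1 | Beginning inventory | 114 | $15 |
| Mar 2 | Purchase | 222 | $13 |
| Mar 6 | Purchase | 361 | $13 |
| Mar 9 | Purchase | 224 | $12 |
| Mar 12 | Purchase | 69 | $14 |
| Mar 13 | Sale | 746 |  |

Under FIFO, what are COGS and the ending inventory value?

Mar 13, 746 sold [FIFO — oldest first]: 114 @ $15 + 222 @ $13 + 361 @ $13 + 49 @ $12 = $9,877
Ending inventory: 175 @ $12 + 69 @ $14 = $3,066
Check: goods available $12,943 = COGS $9,877 + ending $3,066

COGS = $9,877; ending inventory = $3,066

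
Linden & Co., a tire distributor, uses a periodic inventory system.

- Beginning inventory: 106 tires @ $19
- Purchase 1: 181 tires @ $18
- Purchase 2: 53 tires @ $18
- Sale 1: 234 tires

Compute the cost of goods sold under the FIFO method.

COGS = $4,318

Sale 1 (234) [FIFO — oldest first]: 106 @ $19 + 128 @ $18 = $4,318
Ending inventory: 53 @ $18 + 53 @ $18 = $1,908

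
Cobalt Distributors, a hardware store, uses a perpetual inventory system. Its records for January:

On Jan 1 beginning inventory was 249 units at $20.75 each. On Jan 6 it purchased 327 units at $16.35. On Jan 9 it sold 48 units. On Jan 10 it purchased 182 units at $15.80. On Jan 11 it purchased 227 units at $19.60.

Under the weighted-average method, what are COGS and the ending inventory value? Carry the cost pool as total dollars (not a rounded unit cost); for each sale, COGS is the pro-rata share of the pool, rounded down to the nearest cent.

COGS = $876.10; ending inventory = $16,961.90

After Jan 1: 249 on hand, pool $5,166.75 (≈ $20.7500 each)
After Jan 6: 576 on hand, pool $10,513.20 (≈ $18.2521 each)
Jan 9, sell 48: 48/576 × $10,513.20 → $876.10
After Jan 10: 710 on hand, pool $12,512.70 (≈ $17.6235 each)
After Jan 11: 937 on hand, pool $16,961.90 (≈ $18.1023 each)
Ending inventory (cost pool remaining) = $16,961.90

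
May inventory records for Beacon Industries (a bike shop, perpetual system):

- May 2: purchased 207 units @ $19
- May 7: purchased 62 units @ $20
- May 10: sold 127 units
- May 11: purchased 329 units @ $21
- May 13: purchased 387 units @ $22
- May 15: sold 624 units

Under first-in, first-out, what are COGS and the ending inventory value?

COGS = $15,448; ending inventory = $5,148

May 10, 127 sold [FIFO — oldest first]: 127 @ $19 = $2,413
May 15, 624 sold [FIFO — oldest first]: 80 @ $19 + 62 @ $20 + 329 @ $21 + 153 @ $22 = $13,035
Total COGS = $2,413 + $13,035 = $15,448
Ending inventory: 234 @ $22 = $5,148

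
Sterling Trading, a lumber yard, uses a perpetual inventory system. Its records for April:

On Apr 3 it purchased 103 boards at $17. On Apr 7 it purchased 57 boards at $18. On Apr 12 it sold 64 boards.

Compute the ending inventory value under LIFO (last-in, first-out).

Apr 12, 64 sold [LIFO — newest first]: 57 @ $18 + 7 @ $17 = $1,145
Ending inventory: 96 @ $17 = $1,632

Ending inventory = $1,632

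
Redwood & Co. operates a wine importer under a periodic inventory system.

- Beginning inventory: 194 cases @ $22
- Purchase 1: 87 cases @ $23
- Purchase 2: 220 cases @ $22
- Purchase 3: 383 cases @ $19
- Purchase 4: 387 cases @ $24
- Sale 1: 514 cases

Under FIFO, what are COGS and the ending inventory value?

COGS = $11,356; ending inventory = $16,318

Sale 1 (514) [FIFO — oldest first]: 194 @ $22 + 87 @ $23 + 220 @ $22 + 13 @ $19 = $11,356
Ending inventory: 370 @ $19 + 387 @ $24 = $16,318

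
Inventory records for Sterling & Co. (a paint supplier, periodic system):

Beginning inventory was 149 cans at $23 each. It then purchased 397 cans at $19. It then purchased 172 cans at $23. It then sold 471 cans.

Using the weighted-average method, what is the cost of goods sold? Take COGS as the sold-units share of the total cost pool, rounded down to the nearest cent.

COGS = $9,791.28

Sale 1, sell 471: 471/718 × $14,926.00 → $9,791.28
Ending inventory (cost pool remaining) = $5,134.72
Check: goods available $14,926.00 = COGS $9,791.28 + ending $5,134.72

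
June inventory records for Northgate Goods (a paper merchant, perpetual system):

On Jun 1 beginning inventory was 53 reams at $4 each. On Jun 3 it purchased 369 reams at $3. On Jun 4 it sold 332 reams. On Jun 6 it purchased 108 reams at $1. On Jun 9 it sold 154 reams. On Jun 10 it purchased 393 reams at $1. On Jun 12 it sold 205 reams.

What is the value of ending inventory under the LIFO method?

Ending inventory = $364

Jun 4, 332 sold [LIFO — newest first]: 332 @ $3 = $996
Jun 9, 154 sold [LIFO — newest first]: 108 @ $1 + 37 @ $3 + 9 @ $4 = $255
Jun 12, 205 sold [LIFO — newest first]: 205 @ $1 = $205
Total COGS = $996 + $255 + $205 = $1,456
Ending inventory: 44 @ $4 + 188 @ $1 = $364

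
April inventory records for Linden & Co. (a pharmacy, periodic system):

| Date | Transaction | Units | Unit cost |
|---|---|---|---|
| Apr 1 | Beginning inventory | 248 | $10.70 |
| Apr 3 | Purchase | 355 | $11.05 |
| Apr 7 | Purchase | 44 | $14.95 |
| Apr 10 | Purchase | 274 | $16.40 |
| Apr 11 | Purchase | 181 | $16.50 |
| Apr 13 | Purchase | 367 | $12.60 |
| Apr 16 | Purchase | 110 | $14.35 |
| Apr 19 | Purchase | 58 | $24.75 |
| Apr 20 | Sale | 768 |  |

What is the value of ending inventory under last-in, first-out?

Apr 20, 768 sold [LIFO — newest first]: 58 @ $24.75 + 110 @ $14.35 + 367 @ $12.60 + 181 @ $16.50 + 52 @ $16.40 = $11,477.50
Ending inventory: 248 @ $10.70 + 355 @ $11.05 + 44 @ $14.95 + 222 @ $16.40 = $10,874.95

Ending inventory = $10,874.95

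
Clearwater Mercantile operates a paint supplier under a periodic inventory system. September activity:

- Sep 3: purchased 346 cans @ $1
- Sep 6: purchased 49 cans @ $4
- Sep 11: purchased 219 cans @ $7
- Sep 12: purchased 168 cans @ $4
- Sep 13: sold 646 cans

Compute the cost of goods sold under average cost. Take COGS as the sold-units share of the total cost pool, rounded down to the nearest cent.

Sep 13, sell 646: 646/782 × $2,747.00 → $2,269.26
Ending inventory (cost pool remaining) = $477.74

COGS = $2,269.26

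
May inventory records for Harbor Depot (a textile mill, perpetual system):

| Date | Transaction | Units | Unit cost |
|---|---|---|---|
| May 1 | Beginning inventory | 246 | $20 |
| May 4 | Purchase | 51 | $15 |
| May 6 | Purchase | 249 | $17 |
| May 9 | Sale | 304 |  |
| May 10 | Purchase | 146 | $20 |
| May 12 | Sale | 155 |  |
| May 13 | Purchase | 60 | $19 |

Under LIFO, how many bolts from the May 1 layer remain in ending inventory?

233

May 9, 304 sold [LIFO — newest first]: 249 @ $17 + 51 @ $15 + 4 @ $20 = $5,078
May 12, 155 sold [LIFO — newest first]: 146 @ $20 + 9 @ $20 = $3,100
Total COGS = $5,078 + $3,100 = $8,178
Ending inventory: 233 @ $20 + 60 @ $19 = $5,800
Check: goods available $13,978 = COGS $8,178 + ending $5,800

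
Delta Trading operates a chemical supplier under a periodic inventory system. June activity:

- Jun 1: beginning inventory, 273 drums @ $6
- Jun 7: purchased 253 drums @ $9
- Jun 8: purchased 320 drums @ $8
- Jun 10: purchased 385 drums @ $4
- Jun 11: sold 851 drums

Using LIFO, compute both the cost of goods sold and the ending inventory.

Jun 11, 851 sold [LIFO — newest first]: 385 @ $4 + 320 @ $8 + 146 @ $9 = $5,414
Ending inventory: 273 @ $6 + 107 @ $9 = $2,601
Check: goods available $8,015 = COGS $5,414 + ending $2,601

COGS = $5,414; ending inventory = $2,601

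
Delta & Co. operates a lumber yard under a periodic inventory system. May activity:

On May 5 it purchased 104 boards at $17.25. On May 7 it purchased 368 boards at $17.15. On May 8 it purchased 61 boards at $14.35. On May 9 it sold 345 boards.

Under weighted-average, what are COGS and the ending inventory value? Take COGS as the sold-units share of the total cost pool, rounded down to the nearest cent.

COGS = $5,812.92; ending inventory = $3,167.63

May 9, sell 345: 345/533 × $8,980.55 → $5,812.92
Ending inventory (cost pool remaining) = $3,167.63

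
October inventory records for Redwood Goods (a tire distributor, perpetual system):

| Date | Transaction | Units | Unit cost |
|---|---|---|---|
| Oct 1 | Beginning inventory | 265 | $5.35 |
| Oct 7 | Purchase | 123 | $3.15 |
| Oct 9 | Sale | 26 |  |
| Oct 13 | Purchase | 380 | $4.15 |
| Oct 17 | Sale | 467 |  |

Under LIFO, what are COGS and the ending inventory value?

COGS = $1,932.95; ending inventory = $1,449.25

Oct 9, 26 sold [LIFO — newest first]: 26 @ $3.15 = $81.90
Oct 17, 467 sold [LIFO — newest first]: 380 @ $4.15 + 87 @ $3.15 = $1,851.05
Total COGS = $81.90 + $1,851.05 = $1,932.95
Ending inventory: 265 @ $5.35 + 10 @ $3.15 = $1,449.25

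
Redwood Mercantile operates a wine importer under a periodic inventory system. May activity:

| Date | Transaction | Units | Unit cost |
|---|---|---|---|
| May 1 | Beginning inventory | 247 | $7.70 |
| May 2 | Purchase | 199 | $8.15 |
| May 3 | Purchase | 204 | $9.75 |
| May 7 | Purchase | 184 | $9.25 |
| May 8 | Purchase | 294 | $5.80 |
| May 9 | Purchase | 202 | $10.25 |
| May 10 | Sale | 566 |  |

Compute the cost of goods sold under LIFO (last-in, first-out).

May 10, 566 sold [LIFO — newest first]: 202 @ $10.25 + 294 @ $5.80 + 70 @ $9.25 = $4,423.20
Ending inventory: 247 @ $7.70 + 199 @ $8.15 + 204 @ $9.75 + 114 @ $9.25 = $6,567.25

COGS = $4,423.20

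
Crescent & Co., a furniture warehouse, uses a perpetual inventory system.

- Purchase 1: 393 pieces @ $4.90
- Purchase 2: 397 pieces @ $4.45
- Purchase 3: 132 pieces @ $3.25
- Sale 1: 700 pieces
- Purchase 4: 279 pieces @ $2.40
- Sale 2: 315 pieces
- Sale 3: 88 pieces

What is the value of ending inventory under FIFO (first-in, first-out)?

Ending inventory = $235.20

Sale 1 (700) [FIFO — oldest first]: 393 @ $4.90 + 307 @ $4.45 = $3,291.85
Sale 2 (315) [FIFO — oldest first]: 90 @ $4.45 + 132 @ $3.25 + 93 @ $2.40 = $1,052.70
Sale 3 (88) [FIFO — oldest first]: 88 @ $2.40 = $211.20
Total COGS = $3,291.85 + $1,052.70 + $211.20 = $4,555.75
Ending inventory: 98 @ $2.40 = $235.20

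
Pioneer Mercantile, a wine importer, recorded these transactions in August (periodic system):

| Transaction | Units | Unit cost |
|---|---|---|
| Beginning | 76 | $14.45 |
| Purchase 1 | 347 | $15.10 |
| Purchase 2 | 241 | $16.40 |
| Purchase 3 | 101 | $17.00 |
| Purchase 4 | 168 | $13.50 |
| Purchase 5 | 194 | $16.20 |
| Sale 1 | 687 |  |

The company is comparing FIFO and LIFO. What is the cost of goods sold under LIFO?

COGS = $10,801.40

FIFO COGS: 76 @ $14.45 + 347 @ $15.10 + 241 @ $16.40 + 23 @ $17.00 = $10,681.30
LIFO COGS: 194 @ $16.20 + 168 @ $13.50 + 101 @ $17.00 + 224 @ $16.40 = $10,801.40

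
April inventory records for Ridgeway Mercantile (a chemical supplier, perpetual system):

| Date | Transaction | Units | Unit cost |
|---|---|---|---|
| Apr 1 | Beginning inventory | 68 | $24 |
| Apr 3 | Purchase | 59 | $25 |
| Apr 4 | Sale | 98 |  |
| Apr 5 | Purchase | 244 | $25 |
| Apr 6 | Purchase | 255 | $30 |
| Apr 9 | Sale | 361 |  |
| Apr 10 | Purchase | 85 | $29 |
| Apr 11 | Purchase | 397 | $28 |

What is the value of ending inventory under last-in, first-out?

Apr 4, 98 sold [LIFO — newest first]: 59 @ $25 + 39 @ $24 = $2,411
Apr 9, 361 sold [LIFO — newest first]: 255 @ $30 + 106 @ $25 = $10,300
Total COGS = $2,411 + $10,300 = $12,711
Ending inventory: 29 @ $24 + 138 @ $25 + 85 @ $29 + 397 @ $28 = $17,727

Ending inventory = $17,727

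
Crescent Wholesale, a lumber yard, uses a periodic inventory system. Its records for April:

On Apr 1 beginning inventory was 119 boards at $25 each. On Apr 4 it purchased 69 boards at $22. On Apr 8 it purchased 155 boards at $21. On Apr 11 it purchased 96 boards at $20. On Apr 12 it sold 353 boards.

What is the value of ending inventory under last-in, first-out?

Apr 12, 353 sold [LIFO — newest first]: 96 @ $20 + 155 @ $21 + 69 @ $22 + 33 @ $25 = $7,518
Ending inventory: 86 @ $25 = $2,150
Check: goods available $9,668 = COGS $7,518 + ending $2,150

Ending inventory = $2,150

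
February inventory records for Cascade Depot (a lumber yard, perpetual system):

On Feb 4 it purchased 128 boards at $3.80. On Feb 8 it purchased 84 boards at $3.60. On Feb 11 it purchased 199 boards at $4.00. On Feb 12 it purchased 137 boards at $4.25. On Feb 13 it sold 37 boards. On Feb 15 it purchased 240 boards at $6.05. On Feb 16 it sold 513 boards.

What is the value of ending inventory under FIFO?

Ending inventory = $1,439.90

Feb 13, 37 sold [FIFO — oldest first]: 37 @ $3.80 = $140.60
Feb 16, 513 sold [FIFO — oldest first]: 91 @ $3.80 + 84 @ $3.60 + 199 @ $4.00 + 137 @ $4.25 + 2 @ $6.05 = $2,038.55
Total COGS = $140.60 + $2,038.55 = $2,179.15
Ending inventory: 238 @ $6.05 = $1,439.90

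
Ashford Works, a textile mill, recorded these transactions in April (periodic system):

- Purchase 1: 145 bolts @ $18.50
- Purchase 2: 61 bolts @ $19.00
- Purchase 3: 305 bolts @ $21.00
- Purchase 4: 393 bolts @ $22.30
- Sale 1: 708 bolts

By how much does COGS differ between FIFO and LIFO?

FIFO COGS: 145 @ $18.50 + 61 @ $19.00 + 305 @ $21.00 + 197 @ $22.30 = $14,639.60
LIFO COGS: 393 @ $22.30 + 305 @ $21.00 + 10 @ $19.00 = $15,358.90
Difference = |$14,639.60 − $15,358.90| = $719.30

$719.30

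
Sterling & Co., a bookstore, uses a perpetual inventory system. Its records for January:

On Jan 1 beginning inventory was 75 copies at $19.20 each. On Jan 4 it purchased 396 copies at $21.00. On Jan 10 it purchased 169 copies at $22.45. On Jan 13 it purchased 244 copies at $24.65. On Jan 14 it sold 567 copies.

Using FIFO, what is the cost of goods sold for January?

COGS = $11,911.20

Jan 14, 567 sold [FIFO — oldest first]: 75 @ $19.20 + 396 @ $21.00 + 96 @ $22.45 = $11,911.20
Ending inventory: 73 @ $22.45 + 244 @ $24.65 = $7,653.45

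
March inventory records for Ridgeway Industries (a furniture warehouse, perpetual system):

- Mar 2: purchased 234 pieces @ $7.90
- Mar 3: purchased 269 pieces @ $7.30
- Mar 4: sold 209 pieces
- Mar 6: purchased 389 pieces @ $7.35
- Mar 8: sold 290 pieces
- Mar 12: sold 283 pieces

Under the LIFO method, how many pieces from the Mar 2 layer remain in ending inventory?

Mar 4, 209 sold [LIFO — newest first]: 209 @ $7.30 = $1,525.70
Mar 8, 290 sold [LIFO — newest first]: 290 @ $7.35 = $2,131.50
Mar 12, 283 sold [LIFO — newest first]: 99 @ $7.35 + 60 @ $7.30 + 124 @ $7.90 = $2,145.25
Total COGS = $1,525.70 + $2,131.50 + $2,145.25 = $5,802.45
Ending inventory: 110 @ $7.90 = $869.00
Check: goods available $6,671.45 = COGS $5,802.45 + ending $869.00

110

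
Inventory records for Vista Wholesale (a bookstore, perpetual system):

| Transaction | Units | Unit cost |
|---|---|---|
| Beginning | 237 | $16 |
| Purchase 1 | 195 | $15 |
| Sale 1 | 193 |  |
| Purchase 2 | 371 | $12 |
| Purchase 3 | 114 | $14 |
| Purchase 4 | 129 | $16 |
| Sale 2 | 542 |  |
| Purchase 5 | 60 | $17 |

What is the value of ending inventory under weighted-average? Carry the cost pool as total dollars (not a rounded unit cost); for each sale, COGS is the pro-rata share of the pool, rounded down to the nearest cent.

Ending inventory = $5,332.48

After Beginning: 237 on hand, pool $3,792.00 (≈ $16.0000 each)
After Purchase 1: 432 on hand, pool $6,717.00 (≈ $15.5486 each)
Sale 1, sell 193: 193/432 × $6,717.00 → $3,000.88
After Purchase 2: 610 on hand, pool $8,168.12 (≈ $13.3904 each)
After Purchase 3: 724 on hand, pool $9,764.12 (≈ $13.4864 each)
After Purchase 4: 853 on hand, pool $11,828.12 (≈ $13.8665 each)
Sale 2, sell 542: 542/853 × $11,828.12 → $7,515.64
After Purchase 5: 371 on hand, pool $5,332.48 (≈ $14.3733 each)
Total COGS = $3,000.88 + $7,515.64 = $10,516.52
Ending inventory (cost pool remaining) = $5,332.48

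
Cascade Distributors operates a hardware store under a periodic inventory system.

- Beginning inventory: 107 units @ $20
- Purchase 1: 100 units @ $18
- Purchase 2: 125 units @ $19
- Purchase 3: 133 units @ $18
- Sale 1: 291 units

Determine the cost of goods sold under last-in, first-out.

Sale 1 (291) [LIFO — newest first]: 133 @ $18 + 125 @ $19 + 33 @ $18 = $5,363
Ending inventory: 107 @ $20 + 67 @ $18 = $3,346

COGS = $5,363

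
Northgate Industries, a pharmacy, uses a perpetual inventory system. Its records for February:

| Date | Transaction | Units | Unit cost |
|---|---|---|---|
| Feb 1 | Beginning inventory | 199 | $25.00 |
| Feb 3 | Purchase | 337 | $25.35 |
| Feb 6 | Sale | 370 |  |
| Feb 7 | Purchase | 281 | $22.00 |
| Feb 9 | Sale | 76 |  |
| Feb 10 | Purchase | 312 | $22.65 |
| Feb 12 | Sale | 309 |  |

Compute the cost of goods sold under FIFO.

COGS = $18,335.95

Feb 6, 370 sold [FIFO — oldest first]: 199 @ $25.00 + 171 @ $25.35 = $9,309.85
Feb 9, 76 sold [FIFO — oldest first]: 76 @ $25.35 = $1,926.60
Feb 12, 309 sold [FIFO — oldest first]: 90 @ $25.35 + 219 @ $22.00 = $7,099.50
Total COGS = $9,309.85 + $1,926.60 + $7,099.50 = $18,335.95
Ending inventory: 62 @ $22.00 + 312 @ $22.65 = $8,430.80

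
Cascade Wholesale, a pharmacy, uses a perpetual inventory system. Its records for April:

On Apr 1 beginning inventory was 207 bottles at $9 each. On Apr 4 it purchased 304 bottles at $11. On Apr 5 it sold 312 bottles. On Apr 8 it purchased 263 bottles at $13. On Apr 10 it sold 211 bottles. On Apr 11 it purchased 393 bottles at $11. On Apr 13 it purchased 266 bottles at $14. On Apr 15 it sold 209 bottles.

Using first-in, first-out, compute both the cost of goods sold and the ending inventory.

Apr 5, 312 sold [FIFO — oldest first]: 207 @ $9 + 105 @ $11 = $3,018
Apr 10, 211 sold [FIFO — oldest first]: 199 @ $11 + 12 @ $13 = $2,345
Apr 15, 209 sold [FIFO — oldest first]: 209 @ $13 = $2,717
Total COGS = $3,018 + $2,345 + $2,717 = $8,080
Ending inventory: 42 @ $13 + 393 @ $11 + 266 @ $14 = $8,593

COGS = $8,080; ending inventory = $8,593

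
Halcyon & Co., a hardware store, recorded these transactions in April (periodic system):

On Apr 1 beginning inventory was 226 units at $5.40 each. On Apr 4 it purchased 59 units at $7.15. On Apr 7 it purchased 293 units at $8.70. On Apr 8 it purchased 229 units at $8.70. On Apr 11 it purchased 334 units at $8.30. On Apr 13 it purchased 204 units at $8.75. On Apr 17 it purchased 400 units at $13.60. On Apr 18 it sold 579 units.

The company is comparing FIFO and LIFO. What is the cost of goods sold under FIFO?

FIFO COGS: 226 @ $5.40 + 59 @ $7.15 + 293 @ $8.70 + 1 @ $8.70 = $4,200.05
LIFO COGS: 400 @ $13.60 + 179 @ $8.75 = $7,006.25

COGS = $4,200.05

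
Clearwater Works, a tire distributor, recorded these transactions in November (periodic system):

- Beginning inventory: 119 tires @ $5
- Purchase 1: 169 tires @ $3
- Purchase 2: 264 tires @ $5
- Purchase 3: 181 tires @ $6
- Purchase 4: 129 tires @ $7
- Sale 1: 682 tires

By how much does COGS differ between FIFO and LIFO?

$431

FIFO COGS: 119 @ $5 + 169 @ $3 + 264 @ $5 + 130 @ $6 = $3,202
LIFO COGS: 129 @ $7 + 181 @ $6 + 264 @ $5 + 108 @ $3 = $3,633
Difference = |$3,202 − $3,633| = $431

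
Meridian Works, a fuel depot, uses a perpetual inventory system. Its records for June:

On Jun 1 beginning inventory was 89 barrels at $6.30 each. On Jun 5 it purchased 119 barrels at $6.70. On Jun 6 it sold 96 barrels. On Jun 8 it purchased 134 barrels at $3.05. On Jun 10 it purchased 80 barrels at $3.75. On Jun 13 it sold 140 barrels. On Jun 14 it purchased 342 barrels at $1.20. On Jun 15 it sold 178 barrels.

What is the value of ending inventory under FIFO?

Ending inventory = $440.40

Jun 6, 96 sold [FIFO — oldest first]: 89 @ $6.30 + 7 @ $6.70 = $607.60
Jun 13, 140 sold [FIFO — oldest first]: 112 @ $6.70 + 28 @ $3.05 = $835.80
Jun 15, 178 sold [FIFO — oldest first]: 106 @ $3.05 + 72 @ $3.75 = $593.30
Total COGS = $607.60 + $835.80 + $593.30 = $2,036.70
Ending inventory: 8 @ $3.75 + 342 @ $1.20 = $440.40
Check: goods available $2,477.10 = COGS $2,036.70 + ending $440.40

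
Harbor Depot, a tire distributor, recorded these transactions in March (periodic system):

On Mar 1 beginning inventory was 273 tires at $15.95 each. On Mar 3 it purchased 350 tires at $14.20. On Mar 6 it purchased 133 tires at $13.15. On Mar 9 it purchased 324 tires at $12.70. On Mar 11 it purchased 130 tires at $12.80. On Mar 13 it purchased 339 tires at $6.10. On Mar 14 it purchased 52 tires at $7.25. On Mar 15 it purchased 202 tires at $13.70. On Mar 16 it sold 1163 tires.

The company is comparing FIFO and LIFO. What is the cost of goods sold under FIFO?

FIFO COGS: 273 @ $15.95 + 350 @ $14.20 + 133 @ $13.15 + 324 @ $12.70 + 83 @ $12.80 = $16,250.50
LIFO COGS: 202 @ $13.70 + 52 @ $7.25 + 339 @ $6.10 + 130 @ $12.80 + 324 @ $12.70 + 116 @ $13.15 = $12,516.50

COGS = $16,250.50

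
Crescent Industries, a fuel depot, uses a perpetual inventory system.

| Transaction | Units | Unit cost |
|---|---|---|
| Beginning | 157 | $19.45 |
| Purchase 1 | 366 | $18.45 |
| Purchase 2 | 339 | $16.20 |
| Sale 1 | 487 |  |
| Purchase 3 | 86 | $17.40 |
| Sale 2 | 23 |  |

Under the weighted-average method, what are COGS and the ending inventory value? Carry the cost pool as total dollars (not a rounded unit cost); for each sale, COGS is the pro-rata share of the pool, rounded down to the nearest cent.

After Beginning: 157 on hand, pool $3,053.65 (≈ $19.4500 each)
After Purchase 1: 523 on hand, pool $9,806.35 (≈ $18.7502 each)
After Purchase 2: 862 on hand, pool $15,298.15 (≈ $17.7473 each)
Sale 1, sell 487: 487/862 × $15,298.15 → $8,642.92
After Purchase 3: 461 on hand, pool $8,151.63 (≈ $17.6825 each)
Sale 2, sell 23: 23/461 × $8,151.63 → $406.69
Total COGS = $8,642.92 + $406.69 = $9,049.61
Ending inventory (cost pool remaining) = $7,744.94
Check: goods available $16,794.55 = COGS $9,049.61 + ending $7,744.94

COGS = $9,049.61; ending inventory = $7,744.94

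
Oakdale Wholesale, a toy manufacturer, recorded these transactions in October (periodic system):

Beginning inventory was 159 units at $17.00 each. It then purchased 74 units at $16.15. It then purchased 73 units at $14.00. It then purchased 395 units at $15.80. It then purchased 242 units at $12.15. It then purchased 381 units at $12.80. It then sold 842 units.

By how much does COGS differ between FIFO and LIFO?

FIFO COGS: 159 @ $17.00 + 74 @ $16.15 + 73 @ $14.00 + 395 @ $15.80 + 141 @ $12.15 = $12,874.25
LIFO COGS: 381 @ $12.80 + 242 @ $12.15 + 219 @ $15.80 = $11,277.30
Difference = |$12,874.25 − $11,277.30| = $1,596.95

$1,596.95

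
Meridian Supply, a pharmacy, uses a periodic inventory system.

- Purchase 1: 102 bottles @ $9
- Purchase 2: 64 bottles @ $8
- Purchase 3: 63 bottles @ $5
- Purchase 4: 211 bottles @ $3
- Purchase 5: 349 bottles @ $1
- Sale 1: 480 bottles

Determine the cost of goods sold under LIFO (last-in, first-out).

COGS = $742

Sale 1 (480) [LIFO — newest first]: 349 @ $1 + 131 @ $3 = $742
Ending inventory: 102 @ $9 + 64 @ $8 + 63 @ $5 + 80 @ $3 = $1,985
Check: goods available $2,727 = COGS $742 + ending $1,985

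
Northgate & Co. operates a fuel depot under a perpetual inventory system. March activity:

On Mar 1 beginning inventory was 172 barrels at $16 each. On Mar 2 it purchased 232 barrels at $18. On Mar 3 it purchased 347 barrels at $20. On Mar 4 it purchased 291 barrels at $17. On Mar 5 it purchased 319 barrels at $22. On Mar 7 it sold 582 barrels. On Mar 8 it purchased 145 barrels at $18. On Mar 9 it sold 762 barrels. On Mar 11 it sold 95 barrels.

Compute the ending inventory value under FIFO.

Mar 7, 582 sold [FIFO — oldest first]: 172 @ $16 + 232 @ $18 + 178 @ $20 = $10,488
Mar 9, 762 sold [FIFO — oldest first]: 169 @ $20 + 291 @ $17 + 302 @ $22 = $14,971
Mar 11, 95 sold [FIFO — oldest first]: 17 @ $22 + 78 @ $18 = $1,778
Total COGS = $10,488 + $14,971 + $1,778 = $27,237
Ending inventory: 67 @ $18 = $1,206
Check: goods available $28,443 = COGS $27,237 + ending $1,206

Ending inventory = $1,206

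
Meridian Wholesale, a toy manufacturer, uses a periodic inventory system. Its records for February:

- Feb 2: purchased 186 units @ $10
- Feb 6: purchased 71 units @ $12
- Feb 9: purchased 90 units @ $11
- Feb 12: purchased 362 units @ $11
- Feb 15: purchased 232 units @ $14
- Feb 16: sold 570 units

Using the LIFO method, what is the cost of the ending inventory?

Feb 16, 570 sold [LIFO — newest first]: 232 @ $14 + 338 @ $11 = $6,966
Ending inventory: 186 @ $10 + 71 @ $12 + 90 @ $11 + 24 @ $11 = $3,966
Check: goods available $10,932 = COGS $6,966 + ending $3,966

Ending inventory = $3,966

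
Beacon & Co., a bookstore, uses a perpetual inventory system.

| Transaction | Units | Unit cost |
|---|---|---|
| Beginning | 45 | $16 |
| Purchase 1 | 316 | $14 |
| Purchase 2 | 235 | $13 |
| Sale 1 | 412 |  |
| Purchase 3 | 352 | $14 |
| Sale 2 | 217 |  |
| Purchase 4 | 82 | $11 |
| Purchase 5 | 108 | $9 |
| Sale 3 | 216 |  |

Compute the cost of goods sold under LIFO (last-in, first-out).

COGS = $10,809

Sale 1 (412) [LIFO — newest first]: 235 @ $13 + 177 @ $14 = $5,533
Sale 2 (217) [LIFO — newest first]: 217 @ $14 = $3,038
Sale 3 (216) [LIFO — newest first]: 108 @ $9 + 82 @ $11 + 26 @ $14 = $2,238
Total COGS = $5,533 + $3,038 + $2,238 = $10,809
Ending inventory: 45 @ $16 + 139 @ $14 + 109 @ $14 = $4,192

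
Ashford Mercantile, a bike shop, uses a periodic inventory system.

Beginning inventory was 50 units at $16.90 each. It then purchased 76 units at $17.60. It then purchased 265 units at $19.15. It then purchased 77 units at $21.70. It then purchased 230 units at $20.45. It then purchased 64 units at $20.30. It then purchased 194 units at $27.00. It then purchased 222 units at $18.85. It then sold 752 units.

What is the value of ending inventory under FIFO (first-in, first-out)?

Sale 1 (752) [FIFO — oldest first]: 50 @ $16.90 + 76 @ $17.60 + 265 @ $19.15 + 77 @ $21.70 + 230 @ $20.45 + 54 @ $20.30 = $14,727.95
Ending inventory: 10 @ $20.30 + 194 @ $27.00 + 222 @ $18.85 = $9,625.70

Ending inventory = $9,625.70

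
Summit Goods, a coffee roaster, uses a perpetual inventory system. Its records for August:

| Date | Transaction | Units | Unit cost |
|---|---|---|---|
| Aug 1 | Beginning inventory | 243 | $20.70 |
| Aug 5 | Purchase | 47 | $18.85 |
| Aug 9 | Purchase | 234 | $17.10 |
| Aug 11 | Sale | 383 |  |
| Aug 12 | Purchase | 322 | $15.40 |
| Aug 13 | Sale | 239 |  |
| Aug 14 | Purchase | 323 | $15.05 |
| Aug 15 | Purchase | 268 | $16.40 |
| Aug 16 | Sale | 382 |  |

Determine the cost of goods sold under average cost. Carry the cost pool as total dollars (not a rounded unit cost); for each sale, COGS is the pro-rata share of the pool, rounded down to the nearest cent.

After Aug 1: 243 on hand, pool $5,030.10 (≈ $20.7000 each)
After Aug 5: 290 on hand, pool $5,916.05 (≈ $20.4002 each)
After Aug 9: 524 on hand, pool $9,917.45 (≈ $18.9264 each)
Aug 11, sell 383: 383/524 × $9,917.45 → $7,248.82
After Aug 12: 463 on hand, pool $7,627.43 (≈ $16.4739 each)
Aug 13, sell 239: 239/463 × $7,627.43 → $3,937.26
After Aug 14: 547 on hand, pool $8,551.32 (≈ $15.6331 each)
After Aug 15: 815 on hand, pool $12,946.52 (≈ $15.8853 each)
Aug 16, sell 382: 382/815 × $12,946.52 → $6,068.18
Total COGS = $7,248.82 + $3,937.26 + $6,068.18 = $17,254.26
Ending inventory (cost pool remaining) = $6,878.34

COGS = $17,254.26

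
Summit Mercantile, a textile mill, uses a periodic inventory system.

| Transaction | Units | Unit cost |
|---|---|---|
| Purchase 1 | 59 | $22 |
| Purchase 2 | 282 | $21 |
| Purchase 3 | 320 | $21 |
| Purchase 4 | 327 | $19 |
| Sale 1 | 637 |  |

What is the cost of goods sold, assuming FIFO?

COGS = $13,436

Sale 1 (637) [FIFO — oldest first]: 59 @ $22 + 282 @ $21 + 296 @ $21 = $13,436
Ending inventory: 24 @ $21 + 327 @ $19 = $6,717
Check: goods available $20,153 = COGS $13,436 + ending $6,717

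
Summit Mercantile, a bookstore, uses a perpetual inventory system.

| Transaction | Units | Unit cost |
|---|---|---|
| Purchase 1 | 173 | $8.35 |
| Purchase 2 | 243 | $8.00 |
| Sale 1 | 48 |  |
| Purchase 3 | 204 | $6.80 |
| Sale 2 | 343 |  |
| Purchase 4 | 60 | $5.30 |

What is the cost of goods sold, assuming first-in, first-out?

Sale 1 (48) [FIFO — oldest first]: 48 @ $8.35 = $400.80
Sale 2 (343) [FIFO — oldest first]: 125 @ $8.35 + 218 @ $8.00 = $2,787.75
Total COGS = $400.80 + $2,787.75 = $3,188.55
Ending inventory: 25 @ $8.00 + 204 @ $6.80 + 60 @ $5.30 = $1,905.20

COGS = $3,188.55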